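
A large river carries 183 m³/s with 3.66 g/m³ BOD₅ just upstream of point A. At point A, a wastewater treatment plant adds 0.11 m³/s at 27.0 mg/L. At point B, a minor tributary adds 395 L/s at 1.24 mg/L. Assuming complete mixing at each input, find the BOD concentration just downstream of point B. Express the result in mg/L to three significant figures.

3.67 mg/L

After input A: C = (183·3.66 + 0.11·27) / 183.1 = 3.674 mg/L.
395 L/s = 0.395 m³/s.
After input B: C = (183.1·3.674 + 0.395·1.24) / 183.5 = 3.669 mg/L.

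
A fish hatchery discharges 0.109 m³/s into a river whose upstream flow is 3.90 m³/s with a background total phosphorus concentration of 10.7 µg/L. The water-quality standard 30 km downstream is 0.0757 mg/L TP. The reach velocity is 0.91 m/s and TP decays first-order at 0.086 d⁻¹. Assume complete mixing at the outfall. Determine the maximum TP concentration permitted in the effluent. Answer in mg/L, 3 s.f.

10.7 µg/L = 0.0107 mg/L.
Travel time to the compliance point: t = 3e+04/0.91 = 3.297e+04 s = 0.3816 d; decay factor exp(−0.086·0.3816) = 0.9677.
So the concentration just after mixing may be at most 0.0757/0.9677 = 0.07823 mg/L.
Mass balance: 0.07823·4.009 = 0.109·Cₑ + 3.9·0.0107.
Cₑ = (0.3136 − 0.04173) / 0.109 = 2.494 mg/L.

2.49 mg/L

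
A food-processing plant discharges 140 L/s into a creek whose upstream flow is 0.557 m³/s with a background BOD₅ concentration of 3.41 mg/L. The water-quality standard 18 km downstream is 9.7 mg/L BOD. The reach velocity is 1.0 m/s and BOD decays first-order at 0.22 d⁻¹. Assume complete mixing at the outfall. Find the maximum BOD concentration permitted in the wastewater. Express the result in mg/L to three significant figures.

37.0 mg/L

140 L/s = 0.14 m³/s.
Travel time to the compliance point: t = 1.8e+04/1.0 = 1.8e+04 s = 0.2083 d; decay factor exp(−0.22·0.2083) = 0.9552.
So the concentration just after mixing may be at most 9.7/0.9552 = 10.15 mg/L.
Mass balance: 10.15·0.697 = 0.14·Cₑ + 0.557·3.41.
Cₑ = (7.078 − 1.899) / 0.14 = 36.99 mg/L.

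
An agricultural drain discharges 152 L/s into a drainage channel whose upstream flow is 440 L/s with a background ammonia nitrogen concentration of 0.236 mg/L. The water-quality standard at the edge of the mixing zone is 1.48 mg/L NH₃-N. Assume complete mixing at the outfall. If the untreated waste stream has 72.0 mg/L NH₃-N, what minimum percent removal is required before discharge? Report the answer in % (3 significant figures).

92.9 %

152 L/s = 0.152 m³/s.
440 L/s = 0.44 m³/s.
Mass balance: 1.48·0.592 = 0.152·Cₑ + 0.44·0.236.
Cₑ = (0.8762 − 0.1038) / 0.152 = 5.081 mg/L.
Required removal = 1 − 5.081/72.0 = 92.94 %.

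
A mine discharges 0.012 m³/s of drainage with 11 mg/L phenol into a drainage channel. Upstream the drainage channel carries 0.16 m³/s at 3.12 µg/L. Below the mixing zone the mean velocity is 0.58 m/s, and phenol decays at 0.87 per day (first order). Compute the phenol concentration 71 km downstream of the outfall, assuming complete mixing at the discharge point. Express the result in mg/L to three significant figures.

3.12 µg/L = 0.00312 mg/L.
After complete mixing, C₀ = (0.012·11 + 0.16·0.00312) / 0.172 = 0.7703 mg/L.
Travel time t = 7.1e+04 m / 0.58 m/s = 1.224e+05 s = 1.417 d.
C = 0.7703·exp(−0.87·1.417) = 0.7703·0.2915 = 0.2246 mg/L.

0.225 mg/L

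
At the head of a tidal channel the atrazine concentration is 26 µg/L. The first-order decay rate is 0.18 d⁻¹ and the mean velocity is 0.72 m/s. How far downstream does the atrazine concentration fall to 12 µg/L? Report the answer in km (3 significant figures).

From C = C₀·e^(−kt), t = ln(C₀/C)/k = ln(26/12)/0.18 = 0.7732/0.18 = 4.295 d.
Distance = v·t = 0.72 m/s × 3.711e+05 s = 2.672e+05 m = 267.2 km.

267 km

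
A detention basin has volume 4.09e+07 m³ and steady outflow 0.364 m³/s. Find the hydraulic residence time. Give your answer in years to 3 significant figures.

3.56 yr

Q = 0.364 m³/s × 3.156e+07 s/yr = 1.149e+07 m³/yr.
Hydraulic residence time τ = V/Q = 4.09e+07/1.149e+07 = 3.561 yr.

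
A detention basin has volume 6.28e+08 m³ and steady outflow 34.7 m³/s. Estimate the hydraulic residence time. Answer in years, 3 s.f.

0.573 yr

Q = 34.7 m³/s × 3.156e+07 s/yr = 1.095e+09 m³/yr.
Hydraulic residence time τ = V/Q = 6.28e+08/1.095e+09 = 0.5735 yr.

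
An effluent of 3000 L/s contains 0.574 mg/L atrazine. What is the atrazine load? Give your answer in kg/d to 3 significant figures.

149 kg/d

3000 L/s = 3 m³/s.
Mass flux = Q·C = 3 m³/s × 0.574 g/m³ = 1.722 g/s.
= 1.722 g/s × 86.4 = 148.8 kg/d.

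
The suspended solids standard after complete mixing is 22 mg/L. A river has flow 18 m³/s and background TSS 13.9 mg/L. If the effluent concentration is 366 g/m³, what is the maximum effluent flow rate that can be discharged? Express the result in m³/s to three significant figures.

0.424 m³/s

Mass balance at complete mixing: C_std·(Q_w + Q_r) = Q_w·C_e + Q_r·C_b.
Rearranging, Q_w = Q_r·(C_std − C_b)/(C_e − C_std) = 18·(22 − 13.9) / (366 − 22) = 0.4238 m³/s.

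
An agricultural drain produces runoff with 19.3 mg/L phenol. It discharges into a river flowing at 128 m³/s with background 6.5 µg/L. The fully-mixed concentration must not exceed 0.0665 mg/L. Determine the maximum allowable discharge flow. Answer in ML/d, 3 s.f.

6.5 µg/L = 0.0065 mg/L.
Mass balance at complete mixing: C_std·(Q_w + Q_r) = Q_w·C_e + Q_r·C_b.
Rearranging, Q_w = Q_r·(C_std − C_b)/(C_e − C_std) = 128·(0.0665 − 0.0065) / (19.3 − 0.0665) = 0.3993 m³/s.
= 34.5 ML/d.

34.5 ML/d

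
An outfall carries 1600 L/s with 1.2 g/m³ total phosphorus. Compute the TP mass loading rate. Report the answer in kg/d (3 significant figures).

166 kg/d

1600 L/s = 1.6 m³/s.
Mass flux = Q·C = 1.6 m³/s × 1.2 g/m³ = 1.92 g/s.
= 1.92 g/s × 86.4 = 165.9 kg/d.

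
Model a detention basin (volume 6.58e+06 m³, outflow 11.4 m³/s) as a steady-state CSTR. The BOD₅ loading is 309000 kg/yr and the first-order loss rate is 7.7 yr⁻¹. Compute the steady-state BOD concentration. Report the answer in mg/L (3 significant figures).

Outflow Q = 11.4 m³/s × 3.156e+07 s/yr = 3.598e+08 m³/yr.
Steady-state CSTR mass balance: W = Q·C + k·V·C, so C = W/(Q + kV).
Q + kV = 3.598e+08 + 7.7·6.58e+06 = 4.104e+08 m³/yr.
C = 309000/4.104e+08 = 0.0007529 kg/m³ = 0.7529 mg/L.

0.753 mg/L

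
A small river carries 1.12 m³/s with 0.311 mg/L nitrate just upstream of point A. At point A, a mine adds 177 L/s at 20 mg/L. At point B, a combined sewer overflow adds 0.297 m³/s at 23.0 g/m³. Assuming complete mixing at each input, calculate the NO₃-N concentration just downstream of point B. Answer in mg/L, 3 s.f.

177 L/s = 0.177 m³/s.
After input A: C = (1.12·0.311 + 0.177·20) / 1.297 = 2.998 mg/L.
After input B: C = (1.297·2.998 + 0.297·23) / 1.594 = 6.725 mg/L.

6.72 mg/L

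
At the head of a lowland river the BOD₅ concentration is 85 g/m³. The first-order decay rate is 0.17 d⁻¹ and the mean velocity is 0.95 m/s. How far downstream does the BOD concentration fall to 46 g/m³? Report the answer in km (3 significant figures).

From C = C₀·e^(−kt), t = ln(C₀/C)/k = ln(85/46)/0.17 = 0.614/0.17 = 3.612 d.
Distance = v·t = 0.95 m/s × 3.121e+05 s = 2.965e+05 m = 296.5 km.

296 km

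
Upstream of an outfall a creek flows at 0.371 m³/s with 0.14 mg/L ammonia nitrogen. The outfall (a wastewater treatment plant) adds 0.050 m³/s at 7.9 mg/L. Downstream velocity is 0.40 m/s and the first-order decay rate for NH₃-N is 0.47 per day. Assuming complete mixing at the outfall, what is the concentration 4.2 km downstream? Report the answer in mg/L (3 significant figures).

After complete mixing, C₀ = (0.05·7.9 + 0.371·0.14) / 0.421 = 1.062 mg/L.
Travel time t = 4200 m / 0.40 m/s = 1.05e+04 s = 0.1215 d.
C = 1.062·exp(−0.47·0.1215) = 1.062·0.9445 = 1.003 mg/L.

1.00 mg/L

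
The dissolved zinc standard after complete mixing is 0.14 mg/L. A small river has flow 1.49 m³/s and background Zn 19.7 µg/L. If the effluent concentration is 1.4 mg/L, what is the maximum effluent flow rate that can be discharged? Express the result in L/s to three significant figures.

142 L/s

19.7 µg/L = 0.0197 mg/L.
Mass balance at complete mixing: C_std·(Q_w + Q_r) = Q_w·C_e + Q_r·C_b.
Rearranging, Q_w = Q_r·(C_std − C_b)/(C_e − C_std) = 1.49·(0.14 − 0.0197) / (1.4 − 0.14) = 0.1423 m³/s.
= 142.3 L/s.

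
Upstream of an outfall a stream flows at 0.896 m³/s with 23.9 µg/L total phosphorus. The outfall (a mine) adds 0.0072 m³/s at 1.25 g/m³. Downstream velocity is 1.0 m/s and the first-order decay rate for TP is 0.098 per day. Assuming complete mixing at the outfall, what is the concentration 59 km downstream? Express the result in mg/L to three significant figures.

0.0315 mg/L

23.9 µg/L = 0.0239 mg/L.
After complete mixing, C₀ = (0.0072·1.25 + 0.896·0.0239) / 0.9032 = 0.03367 mg/L.
Travel time t = 5.9e+04 m / 1.0 m/s = 5.9e+04 s = 0.6829 d.
C = 0.03367·exp(−0.098·0.6829) = 0.03367·0.9353 = 0.03149 mg/L.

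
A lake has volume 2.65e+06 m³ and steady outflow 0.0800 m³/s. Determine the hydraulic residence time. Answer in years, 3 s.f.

Q = 0.0800 m³/s × 3.156e+07 s/yr = 2.525e+06 m³/yr.
Hydraulic residence time τ = V/Q = 2.65e+06/2.525e+06 = 1.05 yr.

1.05 yr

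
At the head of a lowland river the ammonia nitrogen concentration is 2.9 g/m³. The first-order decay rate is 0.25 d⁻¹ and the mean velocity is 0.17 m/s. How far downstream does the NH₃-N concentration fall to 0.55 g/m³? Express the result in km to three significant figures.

From C = C₀·e^(−kt), t = ln(C₀/C)/k = ln(2.9/0.55)/0.25 = 1.663/0.25 = 6.65 d.
Distance = v·t = 0.17 m/s × 5.746e+05 s = 9.768e+04 m = 97.68 km.

97.7 km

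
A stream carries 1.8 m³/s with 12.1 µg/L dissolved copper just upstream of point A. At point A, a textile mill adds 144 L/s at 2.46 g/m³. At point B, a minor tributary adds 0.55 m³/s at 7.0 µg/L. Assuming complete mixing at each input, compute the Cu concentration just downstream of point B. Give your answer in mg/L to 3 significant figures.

12.1 µg/L = 0.0121 mg/L.
144 L/s = 0.144 m³/s.
After input A: C = (1.8·0.0121 + 0.144·2.46) / 1.944 = 0.1934 mg/L.
7.0 µg/L = 0.007 mg/L.
After input B: C = (1.944·0.1934 + 0.55·0.007) / 2.494 = 0.1523 mg/L.

0.152 mg/L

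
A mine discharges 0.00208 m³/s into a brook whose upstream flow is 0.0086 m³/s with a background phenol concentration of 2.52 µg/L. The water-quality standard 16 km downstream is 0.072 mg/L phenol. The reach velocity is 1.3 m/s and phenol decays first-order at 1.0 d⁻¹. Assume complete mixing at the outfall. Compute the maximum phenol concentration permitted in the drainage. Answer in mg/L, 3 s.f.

2.52 µg/L = 0.00252 mg/L.
Travel time to the compliance point: t = 1.6e+04/1.3 = 1.231e+04 s = 0.1425 d; decay factor exp(−1.0·0.1425) = 0.8672.
So the concentration just after mixing may be at most 0.072/0.8672 = 0.08302 mg/L.
Mass balance: 0.08302·0.01068 = 0.00208·Cₑ + 0.0086·0.00252.
Cₑ = (0.0008867 − 2.167e-05) / 0.00208 = 0.4159 mg/L.

0.416 mg/L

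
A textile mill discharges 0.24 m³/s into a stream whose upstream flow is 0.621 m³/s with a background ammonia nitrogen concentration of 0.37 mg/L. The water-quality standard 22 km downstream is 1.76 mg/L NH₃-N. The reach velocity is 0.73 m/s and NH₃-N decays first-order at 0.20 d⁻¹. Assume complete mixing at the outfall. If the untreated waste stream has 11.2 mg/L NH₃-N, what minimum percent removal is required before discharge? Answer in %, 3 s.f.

48.1 %

Travel time to the compliance point: t = 2.2e+04/0.73 = 3.014e+04 s = 0.3488 d; decay factor exp(−0.20·0.3488) = 0.9326.
So the concentration just after mixing may be at most 1.76/0.9326 = 1.887 mg/L.
Mass balance: 1.887·0.861 = 0.24·Cₑ + 0.621·0.37.
Cₑ = (1.625 − 0.2298) / 0.24 = 5.813 mg/L.
Required removal = 1 − 5.813/11.2 = 48.1 %.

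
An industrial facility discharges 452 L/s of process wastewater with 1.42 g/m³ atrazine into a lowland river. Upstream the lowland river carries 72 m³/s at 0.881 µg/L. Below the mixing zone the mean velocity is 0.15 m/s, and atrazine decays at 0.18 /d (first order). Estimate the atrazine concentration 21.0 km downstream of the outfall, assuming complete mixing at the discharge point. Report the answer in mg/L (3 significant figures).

452 L/s = 0.452 m³/s.
0.881 µg/L = 0.000881 mg/L.
After complete mixing, C₀ = (0.452·1.42 + 72·0.000881) / 72.45 = 0.009734 mg/L.
Travel time t = 2.1e+04 m / 0.15 m/s = 1.4e+05 s = 1.62 d.
C = 0.009734·exp(−0.18·1.62) = 0.009734·0.747 = 0.007272 mg/L.

0.00727 mg/L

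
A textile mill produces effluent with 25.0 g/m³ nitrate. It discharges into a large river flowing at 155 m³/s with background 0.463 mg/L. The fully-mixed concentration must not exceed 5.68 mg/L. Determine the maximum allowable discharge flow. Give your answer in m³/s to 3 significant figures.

Mass balance at complete mixing: C_std·(Q_w + Q_r) = Q_w·C_e + Q_r·C_b.
Rearranging, Q_w = Q_r·(C_std − C_b)/(C_e − C_std) = 155·(5.68 − 0.463) / (25 − 5.68) = 41.85 m³/s.

41.9 m³/s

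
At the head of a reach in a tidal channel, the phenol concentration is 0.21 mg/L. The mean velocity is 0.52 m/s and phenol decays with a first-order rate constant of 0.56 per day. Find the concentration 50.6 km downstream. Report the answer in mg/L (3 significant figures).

0.112 mg/L

Travel time t = 50.6 km / 0.52 m/s = 5.06e+04/0.52 = 9.731e+04 s = 1.126 d.
First-order decay: C = 0.21·exp(−0.56·1.126) = 0.21·0.5322 = 0.1118 mg/L.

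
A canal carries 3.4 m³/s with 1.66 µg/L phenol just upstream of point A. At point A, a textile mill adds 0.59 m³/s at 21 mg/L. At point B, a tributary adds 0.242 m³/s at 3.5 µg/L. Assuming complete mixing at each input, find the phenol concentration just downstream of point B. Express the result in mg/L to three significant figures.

2.93 mg/L

1.66 µg/L = 0.00166 mg/L.
After input A: C = (3.4·0.00166 + 0.59·21) / 3.99 = 3.107 mg/L.
3.5 µg/L = 0.0035 mg/L.
After input B: C = (3.99·3.107 + 0.242·0.0035) / 4.232 = 2.929 mg/L.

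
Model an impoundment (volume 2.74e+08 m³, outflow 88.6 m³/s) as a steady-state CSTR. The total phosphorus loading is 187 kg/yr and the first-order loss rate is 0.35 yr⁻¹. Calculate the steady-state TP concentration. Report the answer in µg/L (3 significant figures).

Outflow Q = 88.6 m³/s × 3.156e+07 s/yr = 2.796e+09 m³/yr.
Steady-state CSTR mass balance: W = Q·C + k·V·C, so C = W/(Q + kV).
Q + kV = 2.796e+09 + 0.35·2.74e+08 = 2.892e+09 m³/yr.
C = 187/2.892e+09 = 6.466e-08 kg/m³ = 6.466e-05 mg/L = 0.06466 µg/L.

0.0647 µg/L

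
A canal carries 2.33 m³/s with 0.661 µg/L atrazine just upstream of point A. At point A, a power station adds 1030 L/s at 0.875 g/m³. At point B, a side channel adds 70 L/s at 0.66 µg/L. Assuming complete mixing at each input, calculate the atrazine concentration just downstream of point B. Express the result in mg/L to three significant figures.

0.661 µg/L = 0.000661 mg/L.
1030 L/s = 1.03 m³/s.
After input A: C = (2.33·0.000661 + 1.03·0.875) / 3.36 = 0.2687 mg/L.
70 L/s = 0.07 m³/s.
0.66 µg/L = 0.00066 mg/L.
After input B: C = (3.36·0.2687 + 0.07·0.00066) / 3.43 = 0.2632 mg/L.

0.263 mg/L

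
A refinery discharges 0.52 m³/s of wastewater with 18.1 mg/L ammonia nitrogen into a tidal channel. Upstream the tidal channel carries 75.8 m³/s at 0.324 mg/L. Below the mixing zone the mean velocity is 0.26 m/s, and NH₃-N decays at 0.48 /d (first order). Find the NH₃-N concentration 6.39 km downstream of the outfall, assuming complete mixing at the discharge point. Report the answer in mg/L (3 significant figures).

After complete mixing, C₀ = (0.52·18.1 + 75.8·0.324) / 76.32 = 0.4451 mg/L.
Travel time t = 6390 m / 0.26 m/s = 2.458e+04 s = 0.2845 d.
C = 0.4451·exp(−0.48·0.2845) = 0.4451·0.8724 = 0.3883 mg/L.

0.388 mg/L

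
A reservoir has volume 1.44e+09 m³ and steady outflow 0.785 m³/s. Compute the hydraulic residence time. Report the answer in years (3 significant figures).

Q = 0.785 m³/s × 3.156e+07 s/yr = 2.477e+07 m³/yr.
Hydraulic residence time τ = V/Q = 1.44e+09/2.477e+07 = 58.13 yr.

58.1 yr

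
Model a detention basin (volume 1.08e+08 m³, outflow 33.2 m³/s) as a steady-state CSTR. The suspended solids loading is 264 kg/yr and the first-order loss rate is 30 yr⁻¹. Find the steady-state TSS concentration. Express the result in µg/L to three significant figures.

0.0616 µg/L

Outflow Q = 33.2 m³/s × 3.156e+07 s/yr = 1.048e+09 m³/yr.
Steady-state CSTR mass balance: W = Q·C + k·V·C, so C = W/(Q + kV).
Q + kV = 1.048e+09 + 30·1.08e+08 = 4.288e+09 m³/yr.
C = 264/4.288e+09 = 6.157e-08 kg/m³ = 6.157e-05 mg/L = 0.06157 µg/L.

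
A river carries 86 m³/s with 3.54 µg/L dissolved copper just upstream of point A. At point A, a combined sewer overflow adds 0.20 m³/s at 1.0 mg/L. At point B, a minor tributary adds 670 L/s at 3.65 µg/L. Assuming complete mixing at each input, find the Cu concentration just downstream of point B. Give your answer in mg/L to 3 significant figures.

3.54 µg/L = 0.00354 mg/L.
After input A: C = (86·0.00354 + 0.2·1) / 86.2 = 0.005852 mg/L.
670 L/s = 0.67 m³/s.
3.65 µg/L = 0.00365 mg/L.
After input B: C = (86.2·0.005852 + 0.67·0.00365) / 86.87 = 0.005835 mg/L.

0.00583 mg/L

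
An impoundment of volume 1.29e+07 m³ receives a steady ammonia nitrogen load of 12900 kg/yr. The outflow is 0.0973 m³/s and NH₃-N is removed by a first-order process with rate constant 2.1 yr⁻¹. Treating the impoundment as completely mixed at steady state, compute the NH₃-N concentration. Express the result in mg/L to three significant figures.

Outflow Q = 0.0973 m³/s × 3.156e+07 s/yr = 3.071e+06 m³/yr.
Steady-state CSTR mass balance: W = Q·C + k·V·C, so C = W/(Q + kV).
Q + kV = 3.071e+06 + 2.1·1.29e+07 = 3.016e+07 m³/yr.
C = 12900/3.016e+07 = 0.0004277 kg/m³ = 0.4277 mg/L.

0.428 mg/L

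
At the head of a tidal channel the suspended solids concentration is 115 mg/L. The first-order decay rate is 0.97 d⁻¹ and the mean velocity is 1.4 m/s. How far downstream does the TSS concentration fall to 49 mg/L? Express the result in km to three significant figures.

106 km

From C = C₀·e^(−kt), t = ln(C₀/C)/k = ln(115/49)/0.97 = 0.8531/0.97 = 0.8795 d.
Distance = v·t = 1.4 m/s × 7.599e+04 s = 1.064e+05 m = 106.4 km.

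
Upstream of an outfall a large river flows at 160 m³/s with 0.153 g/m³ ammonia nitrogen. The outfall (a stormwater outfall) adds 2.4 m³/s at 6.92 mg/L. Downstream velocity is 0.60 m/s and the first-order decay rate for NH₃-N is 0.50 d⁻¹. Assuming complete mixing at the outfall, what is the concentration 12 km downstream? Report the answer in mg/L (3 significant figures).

0.225 mg/L

After complete mixing, C₀ = (2.4·6.92 + 160·0.153) / 162.4 = 0.253 mg/L.
Travel time t = 1.2e+04 m / 0.60 m/s = 2e+04 s = 0.2315 d.
C = 0.253·exp(−0.50·0.2315) = 0.253·0.8907 = 0.2254 mg/L.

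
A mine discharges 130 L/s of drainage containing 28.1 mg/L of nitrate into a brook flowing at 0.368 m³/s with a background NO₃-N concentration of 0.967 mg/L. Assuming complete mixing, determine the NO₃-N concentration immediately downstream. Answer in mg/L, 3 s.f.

8.05 mg/L

130 L/s = 0.13 m³/s.
Flow-weighted mixing gives C = (0.13·28.1 + 0.368·0.967) / (0.13 + 0.368) = 4.009/0.498 = 8.05 mg/L.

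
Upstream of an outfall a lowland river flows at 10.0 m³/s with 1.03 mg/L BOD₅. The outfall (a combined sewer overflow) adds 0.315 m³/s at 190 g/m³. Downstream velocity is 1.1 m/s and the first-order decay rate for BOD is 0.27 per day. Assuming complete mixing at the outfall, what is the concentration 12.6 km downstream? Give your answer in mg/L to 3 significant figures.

6.56 mg/L

After complete mixing, C₀ = (0.315·190 + 10·1.03) / 10.31 = 6.801 mg/L.
Travel time t = 1.26e+04 m / 1.1 m/s = 1.145e+04 s = 0.1326 d.
C = 6.801·exp(−0.27·0.1326) = 6.801·0.9648 = 6.562 mg/L.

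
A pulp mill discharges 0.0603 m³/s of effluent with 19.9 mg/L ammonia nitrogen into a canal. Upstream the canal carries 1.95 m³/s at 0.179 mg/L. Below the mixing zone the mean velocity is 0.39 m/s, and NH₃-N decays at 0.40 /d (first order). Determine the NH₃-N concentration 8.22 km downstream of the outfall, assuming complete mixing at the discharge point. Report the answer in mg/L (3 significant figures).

0.699 mg/L

After complete mixing, C₀ = (0.0603·19.9 + 1.95·0.179) / 2.01 = 0.7705 mg/L.
Travel time t = 8220 m / 0.39 m/s = 2.108e+04 s = 0.2439 d.
C = 0.7705·exp(−0.40·0.2439) = 0.7705·0.907 = 0.6989 mg/L.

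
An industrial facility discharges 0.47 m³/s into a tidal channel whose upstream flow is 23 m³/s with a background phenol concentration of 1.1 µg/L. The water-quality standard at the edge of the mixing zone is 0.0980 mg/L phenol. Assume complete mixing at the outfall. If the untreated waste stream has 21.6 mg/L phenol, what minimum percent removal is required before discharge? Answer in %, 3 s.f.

77.6 %

1.1 µg/L = 0.0011 mg/L.
Mass balance: 0.098·23.47 = 0.47·Cₑ + 23·0.0011.
Cₑ = (2.3 − 0.0253) / 0.47 = 4.84 mg/L.
Required removal = 1 − 4.84/21.6 = 77.59 %.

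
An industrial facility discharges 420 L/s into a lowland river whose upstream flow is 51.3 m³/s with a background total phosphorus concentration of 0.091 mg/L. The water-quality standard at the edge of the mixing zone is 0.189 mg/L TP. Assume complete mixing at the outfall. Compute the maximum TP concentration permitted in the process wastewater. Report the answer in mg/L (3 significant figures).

12.2 mg/L

420 L/s = 0.42 m³/s.
Mass balance: 0.189·51.72 = 0.42·Cₑ + 51.3·0.091.
Cₑ = (9.775 − 4.668) / 0.42 = 12.16 mg/L.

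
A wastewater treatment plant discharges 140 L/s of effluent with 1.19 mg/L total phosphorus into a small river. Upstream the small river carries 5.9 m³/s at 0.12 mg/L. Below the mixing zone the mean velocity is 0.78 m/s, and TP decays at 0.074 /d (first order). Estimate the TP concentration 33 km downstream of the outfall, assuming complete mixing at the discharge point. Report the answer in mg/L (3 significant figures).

0.140 mg/L

140 L/s = 0.14 m³/s.
After complete mixing, C₀ = (0.14·1.19 + 5.9·0.12) / 6.04 = 0.1448 mg/L.
Travel time t = 3.3e+04 m / 0.78 m/s = 4.231e+04 s = 0.4897 d.
C = 0.1448·exp(−0.074·0.4897) = 0.1448·0.9644 = 0.1396 mg/L.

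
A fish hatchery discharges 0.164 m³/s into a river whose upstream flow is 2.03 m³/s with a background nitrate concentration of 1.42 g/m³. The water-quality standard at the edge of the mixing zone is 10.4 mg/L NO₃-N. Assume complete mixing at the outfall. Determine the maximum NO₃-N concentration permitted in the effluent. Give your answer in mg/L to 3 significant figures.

Mass balance: 10.4·2.194 = 0.164·Cₑ + 2.03·1.42.
Cₑ = (22.82 − 2.883) / 0.164 = 121.6 mg/L.

122 mg/L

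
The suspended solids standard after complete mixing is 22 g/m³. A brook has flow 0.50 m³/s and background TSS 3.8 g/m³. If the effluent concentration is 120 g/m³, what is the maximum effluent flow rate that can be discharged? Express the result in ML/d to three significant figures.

Mass balance at complete mixing: C_std·(Q_w + Q_r) = Q_w·C_e + Q_r·C_b.
Rearranging, Q_w = Q_r·(C_std − C_b)/(C_e − C_std) = 0.50·(22 − 3.8) / (120 − 22) = 0.09286 m³/s.
= 8.023 ML/d.

8.02 ML/d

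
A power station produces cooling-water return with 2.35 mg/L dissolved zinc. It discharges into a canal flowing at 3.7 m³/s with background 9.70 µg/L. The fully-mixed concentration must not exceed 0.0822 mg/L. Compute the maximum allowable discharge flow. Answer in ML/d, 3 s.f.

9.70 µg/L = 0.0097 mg/L.
Mass balance at complete mixing: C_std·(Q_w + Q_r) = Q_w·C_e + Q_r·C_b.
Rearranging, Q_w = Q_r·(C_std − C_b)/(C_e − C_std) = 3.7·(0.0822 − 0.0097) / (2.35 − 0.0822) = 0.1183 m³/s.
= 10.22 ML/d.

10.2 ML/d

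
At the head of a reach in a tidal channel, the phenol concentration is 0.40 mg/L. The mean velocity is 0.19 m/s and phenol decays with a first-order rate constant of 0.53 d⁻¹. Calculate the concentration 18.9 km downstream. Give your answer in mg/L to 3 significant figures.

0.217 mg/L

Travel time t = 18.9 km / 0.19 m/s = 1.89e+04/0.19 = 9.947e+04 s = 1.151 d.
First-order decay: C = 0.40·exp(−0.53·1.151) = 0.40·0.5432 = 0.2173 mg/L.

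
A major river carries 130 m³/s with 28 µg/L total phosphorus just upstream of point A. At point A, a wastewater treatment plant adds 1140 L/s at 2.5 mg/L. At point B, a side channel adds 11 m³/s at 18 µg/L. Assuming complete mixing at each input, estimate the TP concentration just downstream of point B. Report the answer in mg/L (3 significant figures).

0.0471 mg/L

28 µg/L = 0.028 mg/L.
1140 L/s = 1.14 m³/s.
After input A: C = (130·0.028 + 1.14·2.5) / 131.1 = 0.04949 mg/L.
18 µg/L = 0.018 mg/L.
After input B: C = (131.1·0.04949 + 11·0.018) / 142.1 = 0.04705 mg/L.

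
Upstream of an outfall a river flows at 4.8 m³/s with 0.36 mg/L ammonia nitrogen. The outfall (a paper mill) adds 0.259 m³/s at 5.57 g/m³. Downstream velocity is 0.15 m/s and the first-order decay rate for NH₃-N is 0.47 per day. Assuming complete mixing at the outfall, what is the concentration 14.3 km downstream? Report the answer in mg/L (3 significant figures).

0.373 mg/L

After complete mixing, C₀ = (0.259·5.57 + 4.8·0.36) / 5.059 = 0.6267 mg/L.
Travel time t = 1.43e+04 m / 0.15 m/s = 9.533e+04 s = 1.103 d.
C = 0.6267·exp(−0.47·1.103) = 0.6267·0.5954 = 0.3731 mg/L.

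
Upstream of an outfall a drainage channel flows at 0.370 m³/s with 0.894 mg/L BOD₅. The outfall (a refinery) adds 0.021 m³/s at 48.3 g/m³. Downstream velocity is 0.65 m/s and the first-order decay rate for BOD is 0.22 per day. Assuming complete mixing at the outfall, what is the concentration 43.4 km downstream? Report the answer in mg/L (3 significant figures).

After complete mixing, C₀ = (0.021·48.3 + 0.37·0.894) / 0.391 = 3.44 mg/L.
Travel time t = 4.34e+04 m / 0.65 m/s = 6.677e+04 s = 0.7728 d.
C = 3.44·exp(−0.22·0.7728) = 3.44·0.8437 = 2.902 mg/L.

2.90 mg/L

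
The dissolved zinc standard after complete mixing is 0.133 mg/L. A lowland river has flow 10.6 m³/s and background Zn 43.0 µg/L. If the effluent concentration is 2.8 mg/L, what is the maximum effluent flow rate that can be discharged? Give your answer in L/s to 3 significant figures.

358 L/s

43.0 µg/L = 0.043 mg/L.
Mass balance at complete mixing: C_std·(Q_w + Q_r) = Q_w·C_e + Q_r·C_b.
Rearranging, Q_w = Q_r·(C_std − C_b)/(C_e − C_std) = 10.6·(0.133 − 0.043) / (2.8 − 0.133) = 0.3577 m³/s.
= 357.7 L/s.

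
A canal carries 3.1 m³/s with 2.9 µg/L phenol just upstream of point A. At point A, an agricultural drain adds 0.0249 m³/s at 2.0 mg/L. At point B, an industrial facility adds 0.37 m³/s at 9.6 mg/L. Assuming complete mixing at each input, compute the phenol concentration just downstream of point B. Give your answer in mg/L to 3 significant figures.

2.9 µg/L = 0.0029 mg/L.
After input A: C = (3.1·0.0029 + 0.0249·2) / 3.125 = 0.01881 mg/L.
After input B: C = (3.125·0.01881 + 0.37·9.6) / 3.495 = 1.033 mg/L.

1.03 mg/L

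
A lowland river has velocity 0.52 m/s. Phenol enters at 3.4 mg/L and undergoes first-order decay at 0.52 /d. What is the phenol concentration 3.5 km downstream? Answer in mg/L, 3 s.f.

3.27 mg/L

Travel time t = 3.5 km / 0.52 m/s = 3500/0.52 = 6731 s = 0.0779 d.
First-order decay: C = 3.4·exp(−0.52·0.0779) = 3.4·0.9603 = 3.265 mg/L.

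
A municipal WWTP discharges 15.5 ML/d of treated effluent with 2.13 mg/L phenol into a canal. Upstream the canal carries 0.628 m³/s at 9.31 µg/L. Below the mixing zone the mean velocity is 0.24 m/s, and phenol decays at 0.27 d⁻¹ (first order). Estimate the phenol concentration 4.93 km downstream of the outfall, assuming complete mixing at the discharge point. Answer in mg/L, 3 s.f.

0.451 mg/L

15.5 ML/d = 0.1794 m³/s.
9.31 µg/L = 0.00931 mg/L.
After complete mixing, C₀ = (0.1794·2.13 + 0.628·0.00931) / 0.8074 = 0.4805 mg/L.
Travel time t = 4930 m / 0.24 m/s = 2.054e+04 s = 0.2378 d.
C = 0.4805·exp(−0.27·0.2378) = 0.4805·0.9378 = 0.4506 mg/L.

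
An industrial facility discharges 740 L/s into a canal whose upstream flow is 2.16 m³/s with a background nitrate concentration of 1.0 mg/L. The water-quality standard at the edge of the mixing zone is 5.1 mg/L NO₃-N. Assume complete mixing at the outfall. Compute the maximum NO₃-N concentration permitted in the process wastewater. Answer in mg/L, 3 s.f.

740 L/s = 0.74 m³/s.
Mass balance: 5.1·2.9 = 0.74·Cₑ + 2.16·1.
Cₑ = (14.79 − 2.16) / 0.74 = 17.07 mg/L.

17.1 mg/L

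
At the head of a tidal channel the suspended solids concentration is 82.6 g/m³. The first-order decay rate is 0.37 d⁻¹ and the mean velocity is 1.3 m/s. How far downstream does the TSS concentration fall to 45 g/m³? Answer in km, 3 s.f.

184 km

From C = C₀·e^(−kt), t = ln(C₀/C)/k = ln(82.6/45)/0.37 = 0.6073/0.37 = 1.641 d.
Distance = v·t = 1.3 m/s × 1.418e+05 s = 1.844e+05 m = 184.4 km.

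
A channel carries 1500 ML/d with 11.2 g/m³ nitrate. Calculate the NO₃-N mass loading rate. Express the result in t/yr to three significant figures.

1500 ML/d = 17.36 m³/s.
Mass flux = Q·C = 17.36 m³/s × 11.2 g/m³ = 194.4 g/s.
= 194.4 g/s × 31.56 = 6136 t/yr.

6140 t/yr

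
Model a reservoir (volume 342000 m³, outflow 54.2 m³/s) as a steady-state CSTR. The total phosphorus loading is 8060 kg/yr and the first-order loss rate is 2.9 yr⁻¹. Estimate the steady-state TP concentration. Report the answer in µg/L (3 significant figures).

Outflow Q = 54.2 m³/s × 3.156e+07 s/yr = 1.71e+09 m³/yr.
Steady-state CSTR mass balance: W = Q·C + k·V·C, so C = W/(Q + kV).
Q + kV = 1.71e+09 + 2.9·342000 = 1.711e+09 m³/yr.
C = 8060/1.711e+09 = 4.71e-06 kg/m³ = 0.00471 mg/L = 4.71 µg/L.

4.71 µg/L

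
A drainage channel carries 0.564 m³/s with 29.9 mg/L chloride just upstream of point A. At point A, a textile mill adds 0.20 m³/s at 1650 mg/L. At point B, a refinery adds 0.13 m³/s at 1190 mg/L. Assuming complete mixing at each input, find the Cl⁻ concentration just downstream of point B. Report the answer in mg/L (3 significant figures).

561 mg/L

After input A: C = (0.564·29.9 + 0.2·1650) / 0.764 = 454 mg/L.
After input B: C = (0.764·454 + 0.13·1190) / 0.894 = 561 mg/L.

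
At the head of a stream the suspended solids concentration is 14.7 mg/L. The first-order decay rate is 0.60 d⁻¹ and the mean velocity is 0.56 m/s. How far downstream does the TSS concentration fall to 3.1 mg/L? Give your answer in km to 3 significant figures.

From C = C₀·e^(−kt), t = ln(C₀/C)/k = ln(14.7/3.1)/0.60 = 1.556/0.60 = 2.594 d.
Distance = v·t = 0.56 m/s × 2.241e+05 s = 1.255e+05 m = 125.5 km.

126 km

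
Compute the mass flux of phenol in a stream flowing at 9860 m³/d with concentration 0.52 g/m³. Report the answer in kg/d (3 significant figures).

9860 m³/d = 0.1141 m³/s.
Mass flux = Q·C = 0.1141 m³/s × 0.52 g/m³ = 0.05934 g/s.
= 0.05934 g/s × 86.4 = 5.127 kg/d.

5.13 kg/d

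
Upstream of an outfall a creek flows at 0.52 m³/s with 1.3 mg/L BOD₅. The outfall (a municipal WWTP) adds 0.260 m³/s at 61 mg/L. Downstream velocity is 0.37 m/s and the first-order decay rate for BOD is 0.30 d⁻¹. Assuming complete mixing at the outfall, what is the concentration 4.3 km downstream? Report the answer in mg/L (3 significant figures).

After complete mixing, C₀ = (0.26·61 + 0.52·1.3) / 0.78 = 21.2 mg/L.
Travel time t = 4300 m / 0.37 m/s = 1.162e+04 s = 0.1345 d.
C = 21.2·exp(−0.30·0.1345) = 21.2·0.9605 = 20.36 mg/L.

20.4 mg/L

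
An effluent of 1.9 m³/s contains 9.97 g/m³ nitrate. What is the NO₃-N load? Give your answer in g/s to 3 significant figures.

18.9 g/s

Mass flux = Q·C = 1.9 m³/s × 9.97 g/m³ = 18.94 g/s.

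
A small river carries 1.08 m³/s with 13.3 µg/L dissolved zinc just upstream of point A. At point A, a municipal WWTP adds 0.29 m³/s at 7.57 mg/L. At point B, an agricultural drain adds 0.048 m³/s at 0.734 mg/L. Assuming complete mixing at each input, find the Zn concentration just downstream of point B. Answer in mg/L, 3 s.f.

1.58 mg/L

13.3 µg/L = 0.0133 mg/L.
After input A: C = (1.08·0.0133 + 0.29·7.57) / 1.37 = 1.613 mg/L.
After input B: C = (1.37·1.613 + 0.048·0.734) / 1.418 = 1.583 mg/L.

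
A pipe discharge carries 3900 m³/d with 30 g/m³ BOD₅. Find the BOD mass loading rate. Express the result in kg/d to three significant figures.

3900 m³/d = 0.04514 m³/s.
Mass flux = Q·C = 0.04514 m³/s × 30 g/m³ = 1.354 g/s.
= 1.354 g/s × 86.4 = 117 kg/d.

117 kg/d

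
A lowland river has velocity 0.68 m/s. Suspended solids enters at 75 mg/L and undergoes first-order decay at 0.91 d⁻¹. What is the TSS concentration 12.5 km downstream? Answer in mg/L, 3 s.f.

Travel time t = 12.5 km / 0.68 m/s = 1.25e+04/0.68 = 1.838e+04 s = 0.2128 d.
First-order decay: C = 75·exp(−0.91·0.2128) = 75·0.824 = 61.8 mg/L.

61.8 mg/L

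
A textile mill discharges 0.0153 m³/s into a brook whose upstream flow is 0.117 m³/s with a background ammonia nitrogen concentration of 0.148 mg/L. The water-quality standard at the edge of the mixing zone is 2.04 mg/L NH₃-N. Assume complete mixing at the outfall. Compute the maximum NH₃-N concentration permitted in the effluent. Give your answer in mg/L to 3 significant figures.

16.5 mg/L

Mass balance: 2.04·0.1323 = 0.0153·Cₑ + 0.117·0.148.
Cₑ = (0.2699 − 0.01732) / 0.0153 = 16.51 mg/L.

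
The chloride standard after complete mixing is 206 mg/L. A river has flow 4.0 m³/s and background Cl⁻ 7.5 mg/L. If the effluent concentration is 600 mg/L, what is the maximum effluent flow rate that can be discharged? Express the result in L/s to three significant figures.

Mass balance at complete mixing: C_std·(Q_w + Q_r) = Q_w·C_e + Q_r·C_b.
Rearranging, Q_w = Q_r·(C_std − C_b)/(C_e − C_std) = 4.0·(206 − 7.5) / (600 − 206) = 2.015 m³/s.
= 2015 L/s.

2020 L/s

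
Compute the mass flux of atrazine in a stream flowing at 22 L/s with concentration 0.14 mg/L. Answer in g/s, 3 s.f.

22 L/s = 0.022 m³/s.
Mass flux = Q·C = 0.022 m³/s × 0.14 g/m³ = 0.00308 g/s.

0.00308 g/s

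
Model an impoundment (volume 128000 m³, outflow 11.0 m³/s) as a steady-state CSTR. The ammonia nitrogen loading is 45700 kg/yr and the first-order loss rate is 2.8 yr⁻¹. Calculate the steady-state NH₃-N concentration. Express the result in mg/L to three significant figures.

0.132 mg/L

Outflow Q = 11.0 m³/s × 3.156e+07 s/yr = 3.471e+08 m³/yr.
Steady-state CSTR mass balance: W = Q·C + k·V·C, so C = W/(Q + kV).
Q + kV = 3.471e+08 + 2.8·128000 = 3.475e+08 m³/yr.
C = 45700/3.475e+08 = 0.0001315 kg/m³ = 0.1315 mg/L.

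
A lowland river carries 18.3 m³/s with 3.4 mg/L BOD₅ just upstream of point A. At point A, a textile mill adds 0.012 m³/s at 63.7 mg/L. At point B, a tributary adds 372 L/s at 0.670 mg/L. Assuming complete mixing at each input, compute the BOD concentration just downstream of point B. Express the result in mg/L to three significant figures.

After input A: C = (18.3·3.4 + 0.012·63.7) / 18.31 = 3.44 mg/L.
372 L/s = 0.372 m³/s.
After input B: C = (18.31·3.44 + 0.372·0.67) / 18.68 = 3.384 mg/L.

3.38 mg/L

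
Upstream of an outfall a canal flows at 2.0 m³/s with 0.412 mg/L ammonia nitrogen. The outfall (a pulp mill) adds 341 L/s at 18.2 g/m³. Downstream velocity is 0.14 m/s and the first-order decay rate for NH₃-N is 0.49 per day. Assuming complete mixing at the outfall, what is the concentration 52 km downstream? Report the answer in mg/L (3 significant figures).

0.365 mg/L

341 L/s = 0.341 m³/s.
After complete mixing, C₀ = (0.341·18.2 + 2·0.412) / 2.341 = 3.003 mg/L.
Travel time t = 5.2e+04 m / 0.14 m/s = 3.714e+05 s = 4.299 d.
C = 3.003·exp(−0.49·4.299) = 3.003·0.1217 = 0.3654 mg/L.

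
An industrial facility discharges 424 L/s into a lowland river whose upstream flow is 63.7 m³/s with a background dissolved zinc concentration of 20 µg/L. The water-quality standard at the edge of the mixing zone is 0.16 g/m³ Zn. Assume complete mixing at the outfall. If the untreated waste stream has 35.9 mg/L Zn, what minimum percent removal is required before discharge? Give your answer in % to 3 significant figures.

424 L/s = 0.424 m³/s.
20 µg/L = 0.02 mg/L.
Mass balance: 0.16·64.12 = 0.424·Cₑ + 63.7·0.02.
Cₑ = (10.26 − 1.274) / 0.424 = 21.19 mg/L.
Required removal = 1 − 21.19/35.9 = 40.97 %.

41.0 %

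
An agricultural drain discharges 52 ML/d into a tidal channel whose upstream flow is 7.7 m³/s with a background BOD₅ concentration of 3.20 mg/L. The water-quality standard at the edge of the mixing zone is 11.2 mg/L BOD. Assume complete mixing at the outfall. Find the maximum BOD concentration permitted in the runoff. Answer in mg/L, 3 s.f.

114 mg/L

52 ML/d = 0.6019 m³/s.
Mass balance: 11.2·8.302 = 0.6019·Cₑ + 7.7·3.2.
Cₑ = (92.98 − 24.64) / 0.6019 = 113.6 mg/L.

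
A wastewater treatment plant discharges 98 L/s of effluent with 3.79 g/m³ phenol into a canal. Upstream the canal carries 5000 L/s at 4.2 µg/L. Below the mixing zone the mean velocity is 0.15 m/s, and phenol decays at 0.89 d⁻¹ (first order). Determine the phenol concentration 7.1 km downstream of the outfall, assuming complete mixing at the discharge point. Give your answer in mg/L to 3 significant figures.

98 L/s = 0.098 m³/s.
5000 L/s = 5 m³/s.
4.2 µg/L = 0.0042 mg/L.
After complete mixing, C₀ = (0.098·3.79 + 5·0.0042) / 5.098 = 0.07698 mg/L.
Travel time t = 7100 m / 0.15 m/s = 4.733e+04 s = 0.5478 d.
C = 0.07698·exp(−0.89·0.5478) = 0.07698·0.6141 = 0.04727 mg/L.

0.0473 mg/L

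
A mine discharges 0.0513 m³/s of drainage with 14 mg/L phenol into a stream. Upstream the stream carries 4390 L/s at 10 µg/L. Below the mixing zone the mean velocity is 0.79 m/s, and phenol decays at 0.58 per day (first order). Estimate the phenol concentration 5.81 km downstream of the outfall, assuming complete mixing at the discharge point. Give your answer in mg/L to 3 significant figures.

4390 L/s = 4.39 m³/s.
10 µg/L = 0.01 mg/L.
After complete mixing, C₀ = (0.0513·14 + 4.39·0.01) / 4.441 = 0.1716 mg/L.
Travel time t = 5810 m / 0.79 m/s = 7354 s = 0.08512 d.
C = 0.1716·exp(−0.58·0.08512) = 0.1716·0.9518 = 0.1633 mg/L.

0.163 mg/L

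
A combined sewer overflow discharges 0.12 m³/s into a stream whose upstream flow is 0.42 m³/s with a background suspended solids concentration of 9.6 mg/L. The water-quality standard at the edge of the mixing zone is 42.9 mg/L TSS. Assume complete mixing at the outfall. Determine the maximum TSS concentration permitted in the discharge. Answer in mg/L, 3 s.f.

Mass balance: 42.9·0.54 = 0.12·Cₑ + 0.42·9.6.
Cₑ = (23.17 − 4.032) / 0.12 = 159.5 mg/L.

159 mg/L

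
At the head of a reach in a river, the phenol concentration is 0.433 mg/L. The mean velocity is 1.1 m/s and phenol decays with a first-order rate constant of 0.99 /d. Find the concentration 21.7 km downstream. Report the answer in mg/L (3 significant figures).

0.345 mg/L

Travel time t = 21.7 km / 1.1 m/s = 2.17e+04/1.1 = 1.973e+04 s = 0.2283 d.
First-order decay: C = 0.433·exp(−0.99·0.2283) = 0.433·0.7977 = 0.3454 mg/L.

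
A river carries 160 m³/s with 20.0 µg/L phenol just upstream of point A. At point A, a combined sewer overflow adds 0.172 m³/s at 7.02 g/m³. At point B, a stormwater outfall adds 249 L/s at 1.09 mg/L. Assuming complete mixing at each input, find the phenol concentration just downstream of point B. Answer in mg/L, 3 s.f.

0.0292 mg/L

20.0 µg/L = 0.02 mg/L.
After input A: C = (160·0.02 + 0.172·7.02) / 160.2 = 0.02752 mg/L.
249 L/s = 0.249 m³/s.
After input B: C = (160.2·0.02752 + 0.249·1.09) / 160.4 = 0.02917 mg/L.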